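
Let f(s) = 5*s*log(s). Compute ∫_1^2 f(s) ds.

-15/4 + 10*log(2)

Integrate by parts once (u = ln s, dv = 5*s ds).
An antiderivative is F(s) = 5*s**2*(2*log(s) - 1)/4.
Then F(2) - F(1) = (-5 + 10*log(2)) - (-5/4) = -15/4 + 10*log(2).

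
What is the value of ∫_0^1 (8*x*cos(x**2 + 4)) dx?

Let u = x**2 + 4, so du = 2*x dx. When x = 0, u = 4; when x = 1, u = 5.
The integral becomes 4·∫ cos(u) du from 4 to 5, with antiderivative 4*sin(u).
Back in x: F(x) = 4*sin(x**2 + 4).
Then F(1) - F(0) = (4*sin(5)) - (4*sin(4)) = 4*sin(5) - 4*sin(4).

4*sin(5) - 4*sin(4)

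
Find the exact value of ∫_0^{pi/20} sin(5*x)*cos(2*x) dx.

-5*sqrt(sqrt(5) + 5)/84 - sqrt(10)/84 + sqrt(2)/84 + 5/21

Use the identity sin(5*x)cos(2*x) = [sin(7*x) + sin(3*x)]/2.
An antiderivative is F(x) = -cos(3*x)/6 - cos(7*x)/14.
Then F(pi/20) - F(0) = (-5*sqrt(sqrt(5) + 5)/84 - sqrt(10)/84 + sqrt(2)/84) - (-5/21) = -5*sqrt(sqrt(5) + 5)/84 - sqrt(10)/84 + sqrt(2)/84 + 5/21.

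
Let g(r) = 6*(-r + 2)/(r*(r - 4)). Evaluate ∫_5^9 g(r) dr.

Factor the denominator: r**2 - 4*r = r(r - 4).
Partial fractions: 6*(-r + 2)/(r*(r - 4)) = -3/r - 3/(r - 4).
An antiderivative is F(r) = -3*log(r) - 3*log(r - 4).
Then F(9) - F(5) = (-6*log(3) - 3*log(5)) - (-3*log(5)) = -6*log(3).

-6*log(3)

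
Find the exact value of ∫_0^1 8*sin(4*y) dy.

Let u = 4*y, so du = 4 dy. When y = 0, u = 0; when y = 1, u = 4.
The integral becomes 2·∫ sin(u) du from 0 to 4, with antiderivative -2*cos(u).
Back in y: F(y) = -2*cos(4*y).
Then F(1) - F(0) = (-2*cos(4)) - (-2) = 2 - 2*cos(4).

2 - 2*cos(4)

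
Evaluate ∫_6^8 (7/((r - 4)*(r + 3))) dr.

Factor the denominator: r**2 - r - 12 = (r + 3)(r - 4).
Partial fractions: 7/((r - 4)*(r + 3)) = -1/(r + 3) + 1/(r - 4).
An antiderivative is F(r) = log(r - 4) - log(r + 3).
Then F(8) - F(6) = (log(4/11)) - (log(2/9)) = log(18/11).

log(18/11)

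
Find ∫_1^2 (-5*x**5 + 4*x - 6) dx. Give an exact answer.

By the power rule, an antiderivative is F(x) = -5*x**6/6 + 2*x**2 - 6*x.
Then F(2) - F(1) = (-172/3) - (-29/6) = -105/2.

-105/2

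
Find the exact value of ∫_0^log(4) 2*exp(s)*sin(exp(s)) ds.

2*cos(1) - 2*cos(4)

Let u = exp(s), so du = exp(s) ds. When s = 0, u = 1; when s = log(4), u = 4.
The integral becomes 2·∫ sin(u) du from 1 to 4, with antiderivative -2*cos(u).
Back in s: F(s) = -2*cos(exp(s)).
Then F(log(4)) - F(0) = (-2*cos(4)) - (-2*cos(1)) = 2*cos(1) - 2*cos(4).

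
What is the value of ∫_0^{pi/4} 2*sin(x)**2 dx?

Use the identity sin^2(x) = (1 - cos(2*x))/2.
An antiderivative is F(x) = x - sin(2*x)/2.
Then F(pi/4) - F(0) = (-1/2 + pi/4) - (0) = -1/2 + pi/4.

-1/2 + pi/4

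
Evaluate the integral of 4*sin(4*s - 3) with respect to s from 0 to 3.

Let u = 4*s - 3, so du = 4 ds. When s = 0, u = -3; when s = 3, u = 9.
The integral becomes ∫ sin(u) du from -3 to 9, with antiderivative -cos(u).
Back in s: F(s) = -cos(4*s - 3).
Then F(3) - F(0) = (-cos(9)) - (-cos(3)) = cos(3) - cos(9).

cos(3) - cos(9)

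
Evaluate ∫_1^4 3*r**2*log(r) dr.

Integrate by parts once (u = ln r, dv = 3*r**2 dr).
An antiderivative is F(r) = r**3*(3*log(r) - 1)/3.
Then F(4) - F(1) = (-64/3 + 128*log(2)) - (-1/3) = -21 + 128*log(2).

-21 + 128*log(2)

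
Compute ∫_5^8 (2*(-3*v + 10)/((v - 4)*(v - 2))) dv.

Factor the denominator: v**2 - 6*v + 8 = (v - 2)(v - 4).
Partial fractions: 2*(-3*v + 10)/((v - 4)*(v - 2)) = -4/(v - 2) - 2/(v - 4).
An antiderivative is F(v) = -2*log(v - 4) - 4*log(v - 2).
Then F(8) - F(5) = (-8*log(2) - 4*log(3)) - (-log(81)) = -8*log(2).

-8*log(2)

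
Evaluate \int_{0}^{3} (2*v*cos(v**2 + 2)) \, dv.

Let u = v**2 + 2, so du = 2*v dv. When v = 0, u = 2; when v = 3, u = 11.
The integral becomes ∫ cos(u) du from 2 to 11, with antiderivative sin(u).
Back in v: F(v) = sin(v**2 + 2).
Then F(3) - F(0) = (sin(11)) - (sin(2)) = sin(11) - sin(2).

sin(11) - sin(2)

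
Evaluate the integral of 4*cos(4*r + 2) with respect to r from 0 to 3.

Let u = 4*r + 2, so du = 4 dr. When r = 0, u = 2; when r = 3, u = 14.
The integral becomes ∫ cos(u) du from 2 to 14, with antiderivative sin(u).
Back in r: F(r) = sin(4*r + 2).
Then F(3) - F(0) = (sin(14)) - (sin(2)) = -sin(2) + sin(14).

-sin(2) + sin(14)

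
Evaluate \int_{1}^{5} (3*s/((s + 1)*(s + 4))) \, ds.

Factor the denominator: s**2 + 5*s + 4 = (s + 4)(s + 1).
Partial fractions: 3*s/((s + 1)*(s + 4)) = 4/(s + 4) - 1/(s + 1).
An antiderivative is F(s) = -log(s + 1) + 4*log(s + 4).
Then F(5) - F(1) = (-log(2) + 7*log(3)) - (-log(2) + 4*log(5)) = -4*log(5) + 7*log(3).

-4*log(5) + 7*log(3)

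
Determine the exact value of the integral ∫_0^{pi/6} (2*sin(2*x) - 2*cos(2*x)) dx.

An antiderivative is F(x) = -sin(2*x) - cos(2*x).
Then F(pi/6) - F(0) = (-sqrt(3)/2 - 1/2) - (-1) = 1/2 - sqrt(3)/2.

1/2 - sqrt(3)/2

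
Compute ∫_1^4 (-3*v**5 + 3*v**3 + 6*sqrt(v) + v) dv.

-7283/4

By the power rule, an antiderivative is F(v) = -v**6/2 + 3*v**4/4 + 4*v**(3/2) + v**2/2.
Then F(4) - F(1) = (-1816) - (19/4) = -7283/4.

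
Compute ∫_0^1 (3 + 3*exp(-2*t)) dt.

9/2 - 3*exp(-2)/2

An antiderivative is F(t) = 3*t - 3*exp(-2*t)/2.
Then F(1) - F(0) = (3 - 3*exp(-2)/2) - (-3/2) = 9/2 - 3*exp(-2)/2.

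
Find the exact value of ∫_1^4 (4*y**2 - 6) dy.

66

By the power rule, an antiderivative is F(y) = 4*y**3/3 - 6*y.
Then F(4) - F(1) = (184/3) - (-14/3) = 66.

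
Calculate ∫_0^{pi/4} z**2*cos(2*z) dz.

-1/4 + pi**2/32

Integrate by parts twice (u = z^2, dv = cos(2*z) dz).
An antiderivative is F(z) = z**2*sin(2*z)/2 + z*cos(2*z)/2 - sin(2*z)/4.
Then F(pi/4) - F(0) = (-1/4 + pi**2/32) - (0) = -1/4 + pi**2/32.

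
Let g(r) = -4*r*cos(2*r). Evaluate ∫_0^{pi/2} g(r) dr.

2

Integrate by parts once (u = r, dv = -4*cos(2*r) dr).
An antiderivative is F(r) = -2*r*sin(2*r) - cos(2*r).
Then F(pi/2) - F(0) = (1) - (-1) = 2.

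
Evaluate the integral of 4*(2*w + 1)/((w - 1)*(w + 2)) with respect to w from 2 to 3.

Factor the denominator: w**2 + w - 2 = (w + 2)(w - 1).
Partial fractions: 4*(2*w + 1)/((w - 1)*(w + 2)) = 4/(w + 2) + 4/(w - 1).
An antiderivative is F(w) = 4*log(w - 1) + 4*log(w + 2).
Then F(3) - F(2) = (4*log(2) + 4*log(5)) - (8*log(2)) = -4*log(2) + 4*log(5).

-4*log(2) + 4*log(5)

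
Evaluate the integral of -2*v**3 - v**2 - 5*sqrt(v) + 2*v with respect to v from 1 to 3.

-112/3 - 10*sqrt(3)

By the power rule, an antiderivative is F(v) = -v**4/2 - 10*v**(3/2)/3 - v**3/3 + v**2.
Then F(3) - F(1) = (-81/2 - 10*sqrt(3)) - (-19/6) = -112/3 - 10*sqrt(3).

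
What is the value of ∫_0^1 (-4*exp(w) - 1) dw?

An antiderivative is F(w) = -w - 4*exp(w).
Then F(1) - F(0) = (-4*E - 1) - (-4) = 3 - 4*E.

3 - 4*E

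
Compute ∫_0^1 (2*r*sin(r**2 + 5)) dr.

Let u = r**2 + 5, so du = 2*r dr. When r = 0, u = 5; when r = 1, u = 6.
The integral becomes ∫ sin(u) du from 5 to 6, with antiderivative -cos(u).
Back in r: F(r) = -cos(r**2 + 5).
Then F(1) - F(0) = (-cos(6)) - (-cos(5)) = -cos(6) + cos(5).

-cos(6) + cos(5)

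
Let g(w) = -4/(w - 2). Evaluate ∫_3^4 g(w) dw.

An antiderivative is F(w) = -4*log(w - 2).
Then F(4) - F(3) = (-log(16)) - (0) = -log(16).

-log(16)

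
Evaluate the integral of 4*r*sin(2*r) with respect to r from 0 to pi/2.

pi

Integrate by parts once (u = r, dv = 4*sin(2*r) dr).
An antiderivative is F(r) = -2*r*cos(2*r) + sin(2*r).
Then F(pi/2) - F(0) = (pi) - (0) = pi.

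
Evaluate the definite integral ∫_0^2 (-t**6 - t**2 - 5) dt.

-650/21

By the power rule, an antiderivative is F(t) = -t**7/7 - t**3/3 - 5*t.
Then F(2) - F(0) = (-650/21) - (0) = -650/21.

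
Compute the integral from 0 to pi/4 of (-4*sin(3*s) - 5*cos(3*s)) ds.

An antiderivative is F(s) = -5*sin(3*s)/3 + 4*cos(3*s)/3.
Then F(pi/4) - F(0) = (-3*sqrt(2)/2) - (4/3) = -3*sqrt(2)/2 - 4/3.

-3*sqrt(2)/2 - 4/3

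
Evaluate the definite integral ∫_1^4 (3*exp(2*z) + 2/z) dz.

An antiderivative is F(z) = 3*exp(2*z)/2 + 2*log(z).
Then F(4) - F(1) = (log(16) + 3*exp(8)/2) - (3*exp(2)/2) = -3*exp(2)/2 + log(16) + 3*exp(8)/2.

-3*exp(2)/2 + log(16) + 3*exp(8)/2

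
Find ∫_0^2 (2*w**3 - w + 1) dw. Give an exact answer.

By the power rule, an antiderivative is F(w) = w**4/2 - w**2/2 + w.
Then F(2) - F(0) = (8) - (0) = 8.

8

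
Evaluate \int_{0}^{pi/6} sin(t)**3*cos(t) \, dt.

Let u = sin(t), so du = cos(t) dt. When t = 0, u = 0; when t = pi/6, u = 1/2.
The integral becomes ∫ u**3 du from 0 to 1/2, with antiderivative u**4/4.
Back in t: F(t) = sin(t)**4/4.
Then F(pi/6) - F(0) = (1/64) - (0) = 1/64.

1/64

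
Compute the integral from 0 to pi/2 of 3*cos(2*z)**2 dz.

3*pi/4

Use the identity cos^2(2*z) = (1 + cos(4*z))/2.
An antiderivative is F(z) = 3*z/2 + 3*sin(4*z)/8.
Then F(pi/2) - F(0) = (3*pi/4) - (0) = 3*pi/4.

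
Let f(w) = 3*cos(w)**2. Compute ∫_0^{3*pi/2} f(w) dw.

Use the identity cos^2(w) = (1 + cos(2*w))/2.
An antiderivative is F(w) = 3*w/2 + 3*sin(2*w)/4.
Then F(3*pi/2) - F(0) = (9*pi/4) - (0) = 9*pi/4.

9*pi/4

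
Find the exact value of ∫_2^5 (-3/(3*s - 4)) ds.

log(2/11)

An antiderivative is F(s) = -log(3*s - 4).
Then F(5) - F(2) = (-log(11)) - (-log(2)) = log(2/11).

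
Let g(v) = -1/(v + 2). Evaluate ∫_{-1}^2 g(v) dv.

-log(4)

An antiderivative is F(v) = -log(v + 2).
Then F(2) - F(-1) = (-log(4)) - (0) = -log(4).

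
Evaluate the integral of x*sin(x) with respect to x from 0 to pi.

Integrate by parts once (u = x, dv = sin(x) dx).
An antiderivative is F(x) = -x*cos(x) + sin(x).
Then F(pi) - F(0) = (pi) - (0) = pi.

pi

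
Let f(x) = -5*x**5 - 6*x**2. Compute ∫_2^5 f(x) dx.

-26403/2

By the power rule, an antiderivative is F(x) = -5*x**6/6 - 2*x**3.
Then F(5) - F(2) = (-79625/6) - (-208/3) = -26403/2.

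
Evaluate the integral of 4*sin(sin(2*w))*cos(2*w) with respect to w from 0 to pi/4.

Let u = sin(2*w), so du = 2*cos(2*w) dw. When w = 0, u = 0; when w = pi/4, u = 1.
The integral becomes 2·∫ sin(u) du from 0 to 1, with antiderivative -2*cos(u).
Back in w: F(w) = -2*cos(sin(2*w)).
Then F(pi/4) - F(0) = (-2*cos(1)) - (-2) = 2 - 2*cos(1).

2 - 2*cos(1)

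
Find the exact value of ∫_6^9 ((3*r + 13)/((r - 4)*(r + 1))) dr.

-7*log(2) + 2*log(7) + 3*log(5)

Factor the denominator: r**2 - 3*r - 4 = (r + 1)(r - 4).
Partial fractions: (3*r + 13)/((r - 4)*(r + 1)) = -2/(r + 1) + 5/(r - 4).
An antiderivative is F(r) = 5*log(r - 4) - 2*log(r + 1).
Then F(9) - F(6) = (-2*log(2) + 3*log(5)) - (log(32/49)) = -7*log(2) + 2*log(7) + 3*log(5).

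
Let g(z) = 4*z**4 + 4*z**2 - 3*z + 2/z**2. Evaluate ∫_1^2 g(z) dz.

By the power rule, an antiderivative is F(z) = 4*z**5/5 + 4*z**3/3 - 3*z**2/2 - 2/z.
Then F(2) - F(1) = (439/15) - (-41/30) = 919/30.

919/30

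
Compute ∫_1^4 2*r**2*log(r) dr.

Integrate by parts once (u = ln r, dv = 2*r**2 dr).
An antiderivative is F(r) = 2*r**3*(3*log(r) - 1)/9.
Then F(4) - F(1) = (-128/9 + 256*log(2)/3) - (-2/9) = -14 + 256*log(2)/3.

-14 + 256*log(2)/3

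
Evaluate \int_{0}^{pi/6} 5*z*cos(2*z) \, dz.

-5/8 + 5*sqrt(3)*pi/24

Integrate by parts once (u = z, dv = 5*cos(2*z) dz).
An antiderivative is F(z) = 5*z*sin(2*z)/2 + 5*cos(2*z)/4.
Then F(pi/6) - F(0) = (5/8 + 5*sqrt(3)*pi/24) - (5/4) = -5/8 + 5*sqrt(3)*pi/24.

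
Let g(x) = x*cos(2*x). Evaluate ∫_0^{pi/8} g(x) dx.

-1/4 + sqrt(2)*pi/32 + sqrt(2)/8

Integrate by parts once (u = x, dv = cos(2*x) dx).
An antiderivative is F(x) = x*sin(2*x)/2 + cos(2*x)/4.
Then F(pi/8) - F(0) = (sqrt(2)*(pi + 4)/32) - (1/4) = -1/4 + sqrt(2)*pi/32 + sqrt(2)/8.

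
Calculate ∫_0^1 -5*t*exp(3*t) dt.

-10*exp(3)/9 - 5/9

Integrate by parts once (u = t, dv = -5*exp(3*t) dt).
An antiderivative is F(t) = (-15*t + 5)*exp(3*t)/9.
Then F(1) - F(0) = (-10*exp(3)/9) - (5/9) = -10*exp(3)/9 - 5/9.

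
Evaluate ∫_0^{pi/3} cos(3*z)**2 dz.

Use the identity cos^2(3*z) = (1 + cos(6*z))/2.
An antiderivative is F(z) = z/2 + sin(6*z)/12.
Then F(pi/3) - F(0) = (pi/6) - (0) = pi/6.

pi/6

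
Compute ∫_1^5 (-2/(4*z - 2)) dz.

An antiderivative is F(z) = -log(4*z - 2)/2.
Then F(5) - F(1) = (-log(18)/2) - (-log(2)/2) = -log(3).

-log(3)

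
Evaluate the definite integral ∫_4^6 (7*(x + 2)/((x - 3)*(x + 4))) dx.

-4*log(2) + 2*log(5) + 5*log(3)

Factor the denominator: x**2 + x - 12 = (x + 4)(x - 3).
Partial fractions: 7*(x + 2)/((x - 3)*(x + 4)) = 2/(x + 4) + 5/(x - 3).
An antiderivative is F(x) = 5*log(x - 3) + 2*log(x + 4).
Then F(6) - F(4) = (2*log(2) + 2*log(5) + 5*log(3)) - (log(64)) = -4*log(2) + 2*log(5) + 5*log(3).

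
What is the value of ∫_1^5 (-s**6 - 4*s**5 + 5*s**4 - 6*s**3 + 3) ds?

-135636/7

By the power rule, an antiderivative is F(s) = -s**7/7 - 2*s**6/3 + s**5 - 3*s**4/2 + 3*s.
Then F(5) - F(1) = (-813745/42) - (71/42) = -135636/7.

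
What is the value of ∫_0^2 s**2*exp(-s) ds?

2 - 10*exp(-2)

Integrate by parts twice (u = s^2, dv = exp(-s) ds).
An antiderivative is F(s) = (-s**2 - 2*s - 2)*exp(-s).
Then F(2) - F(0) = (-10*exp(-2)) - (-2) = 2 - 10*exp(-2).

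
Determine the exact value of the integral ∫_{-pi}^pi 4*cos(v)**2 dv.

Use the identity cos^2(v) = (1 + cos(2*v))/2.
An antiderivative is F(v) = 2*v + sin(2*v).
Then F(pi) - F(-pi) = (2*pi) - (-2*pi) = 4*pi.

4*pi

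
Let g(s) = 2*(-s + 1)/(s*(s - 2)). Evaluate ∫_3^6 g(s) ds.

-log(8)

Factor the denominator: s**2 - 2*s = s(s - 2).
Partial fractions: 2*(-s + 1)/(s*(s - 2)) = -1/s - 1/(s - 2).
An antiderivative is F(s) = -log(s) - log(s - 2).
Then F(6) - F(3) = (-log(24)) - (-log(3)) = -log(8).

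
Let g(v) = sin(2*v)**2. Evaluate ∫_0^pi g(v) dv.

Use the identity sin^2(2*v) = (1 - cos(4*v))/2.
An antiderivative is F(v) = v/2 - sin(4*v)/8.
Then F(pi) - F(0) = (pi/2) - (0) = pi/2.

pi/2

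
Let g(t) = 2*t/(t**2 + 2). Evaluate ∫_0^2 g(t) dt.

log(3)

Let u = t**2 + 2, so du = 2*t dt. When t = 0, u = 2; when t = 2, u = 6.
The integral becomes ∫ 1/u du from 2 to 6, with antiderivative log(u).
Back in t: F(t) = log(t**2 + 2).
Then F(2) - F(0) = (log(6)) - (log(2)) = log(3).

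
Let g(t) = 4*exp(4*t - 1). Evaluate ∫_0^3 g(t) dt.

Let u = 4*t - 1, so du = 4 dt. When t = 0, u = -1; when t = 3, u = 11.
The integral becomes ∫ exp(u) du from -1 to 11, with antiderivative exp(u).
Back in t: F(t) = exp(4*t - 1).
Then F(3) - F(0) = (exp(11)) - (exp(-1)) = -(1 - exp(12))*exp(-1).

-(1 - exp(12))*exp(-1)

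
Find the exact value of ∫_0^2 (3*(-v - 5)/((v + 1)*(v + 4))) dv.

-log(54)

Factor the denominator: v**2 + 5*v + 4 = (v + 4)(v + 1).
Partial fractions: 3*(-v - 5)/((v + 1)*(v + 4)) = 1/(v + 4) - 4/(v + 1).
An antiderivative is F(v) = -4*log(v + 1) + log(v + 4).
Then F(2) - F(0) = (log(2/27)) - (log(4)) = -log(54).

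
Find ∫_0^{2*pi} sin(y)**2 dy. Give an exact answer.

pi

Use the identity sin^2(y) = (1 - cos(2*y))/2.
An antiderivative is F(y) = y/2 - sin(2*y)/4.
Then F(2*pi) - F(0) = (pi) - (0) = pi.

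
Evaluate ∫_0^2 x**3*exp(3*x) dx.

Integrate by parts 3 times (u = x^3, dv = exp(3*x) dx).
An antiderivative is F(x) = (9*x**3 - 9*x**2 + 6*x - 2)*exp(3*x)/27.
Then F(2) - F(0) = (46*exp(6)/27) - (-2/27) = 2/27 + 46*exp(6)/27.

2/27 + 46*exp(6)/27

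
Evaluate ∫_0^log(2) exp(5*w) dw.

Let u = exp(w), so du = exp(w) dw. When w = 0, u = 1; when w = log(2), u = 2.
The integral becomes ∫ u**4 du from 1 to 2, with antiderivative u**5/5.
Back in w: F(w) = exp(5*w)/5.
Then F(log(2)) - F(0) = (32/5) - (1/5) = 31/5.

31/5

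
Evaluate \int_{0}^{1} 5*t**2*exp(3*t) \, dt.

-10/27 + 25*exp(3)/27

Integrate by parts twice (u = t^2, dv = 5*exp(3*t) dt).
An antiderivative is F(t) = (45*t**2 - 30*t + 10)*exp(3*t)/27.
Then F(1) - F(0) = (25*exp(3)/27) - (10/27) = -10/27 + 25*exp(3)/27.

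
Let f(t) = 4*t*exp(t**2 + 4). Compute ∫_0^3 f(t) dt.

Let u = t**2 + 4, so du = 2*t dt. When t = 0, u = 4; when t = 3, u = 13.
The integral becomes 2·∫ exp(u) du from 4 to 13, with antiderivative 2*exp(u).
Back in t: F(t) = 2*exp(t**2 + 4).
Then F(3) - F(0) = (2*exp(13)) - (2*exp(4)) = -2*(1 - exp(9))*exp(4).

-2*(1 - exp(9))*exp(4)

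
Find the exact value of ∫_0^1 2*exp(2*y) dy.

-1 + exp(2)

Let u = 2*y, so du = 2 dy. When y = 0, u = 0; when y = 1, u = 2.
The integral becomes ∫ exp(u) du from 0 to 2, with antiderivative exp(u).
Back in y: F(y) = exp(2*y).
Then F(1) - F(0) = (exp(2)) - (1) = -1 + exp(2).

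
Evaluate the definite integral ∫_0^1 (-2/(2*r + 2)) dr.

-log(2)

An antiderivative is F(r) = -log(2*r + 2).
Then F(1) - F(0) = (-log(4)) - (-log(2)) = -log(2).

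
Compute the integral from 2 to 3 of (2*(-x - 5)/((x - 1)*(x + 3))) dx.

log(3/20)

Factor the denominator: x**2 + 2*x - 3 = (x + 3)(x - 1).
Partial fractions: 2*(-x - 5)/((x - 1)*(x + 3)) = 1/(x + 3) - 3/(x - 1).
An antiderivative is F(x) = -3*log(x - 1) + log(x + 3).
Then F(3) - F(2) = (log(3/4)) - (log(5)) = log(3/20).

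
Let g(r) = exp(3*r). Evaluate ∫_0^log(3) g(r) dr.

Let u = exp(r), so du = exp(r) dr. When r = 0, u = 1; when r = log(3), u = 3.
The integral becomes ∫ u**2 du from 1 to 3, with antiderivative u**3/3.
Back in r: F(r) = exp(3*r)/3.
Then F(log(3)) - F(0) = (9) - (1/3) = 26/3.

26/3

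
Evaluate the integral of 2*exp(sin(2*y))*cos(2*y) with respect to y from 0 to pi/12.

Let u = sin(2*y), so du = 2*cos(2*y) dy. When y = 0, u = 0; when y = pi/12, u = 1/2.
The integral becomes ∫ exp(u) du from 0 to 1/2, with antiderivative exp(u).
Back in y: F(y) = exp(sin(2*y)).
Then F(pi/12) - F(0) = (exp(1/2)) - (1) = -1 + exp(1/2).

-1 + exp(1/2)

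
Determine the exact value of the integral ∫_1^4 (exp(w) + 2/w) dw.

An antiderivative is F(w) = exp(w) + 2*log(w).
Then F(4) - F(1) = (log(16) + exp(4)) - (exp(1)) = -exp(1) + log(16) + exp(4).

-exp(1) + log(16) + exp(4)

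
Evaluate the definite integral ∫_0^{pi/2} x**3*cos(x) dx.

Integrate by parts 3 times (u = x^3, dv = cos(x) dx).
An antiderivative is F(x) = x**3*sin(x) + 3*x**2*cos(x) - 6*x*sin(x) - 6*cos(x).
Then F(pi/2) - F(0) = (pi*(-24 + pi**2)/8) - (-6) = -3*pi + pi**3/8 + 6.

-3*pi + pi**3/8 + 6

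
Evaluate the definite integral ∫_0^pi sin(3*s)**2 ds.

pi/2

Use the identity sin^2(3*s) = (1 - cos(6*s))/2.
An antiderivative is F(s) = s/2 - sin(6*s)/12.
Then F(pi) - F(0) = (pi/2) - (0) = pi/2.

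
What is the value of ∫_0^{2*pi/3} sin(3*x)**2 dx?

pi/3

Use the identity sin^2(3*x) = (1 - cos(6*x))/2.
An antiderivative is F(x) = x/2 - sin(6*x)/12.
Then F(2*pi/3) - F(0) = (pi/3) - (0) = pi/3.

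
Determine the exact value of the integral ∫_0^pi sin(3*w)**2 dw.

Use the identity sin^2(3*w) = (1 - cos(6*w))/2.
An antiderivative is F(w) = w/2 - sin(6*w)/12.
Then F(pi) - F(0) = (pi/2) - (0) = pi/2.

pi/2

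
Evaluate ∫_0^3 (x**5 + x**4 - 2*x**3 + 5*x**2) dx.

By the power rule, an antiderivative is F(x) = x**6/6 + x**5/5 - x**4/2 + 5*x**3/3.
Then F(3) - F(0) = (873/5) - (0) = 873/5.

873/5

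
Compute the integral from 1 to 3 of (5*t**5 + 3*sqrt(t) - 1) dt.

6*sqrt(3) + 1808/3

By the power rule, an antiderivative is F(t) = 5*t**6/6 + 2*t**(3/2) - t.
Then F(3) - F(1) = (6*sqrt(3) + 1209/2) - (11/6) = 6*sqrt(3) + 1808/3.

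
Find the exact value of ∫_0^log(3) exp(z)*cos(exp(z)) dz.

Let u = exp(z), so du = exp(z) dz. When z = 0, u = 1; when z = log(3), u = 3.
The integral becomes ∫ cos(u) du from 1 to 3, with antiderivative sin(u).
Back in z: F(z) = sin(exp(z)).
Then F(log(3)) - F(0) = (sin(3)) - (sin(1)) = -sin(1) + sin(3).

-sin(1) + sin(3)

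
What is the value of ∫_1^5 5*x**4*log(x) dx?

Integrate by parts once (u = ln x, dv = 5*x**4 dx).
An antiderivative is F(x) = x**5*(5*log(x) - 1)/5.
Then F(5) - F(1) = (-625 + 3125*log(5)) - (-1/5) = -3124/5 + 3125*log(5).

-3124/5 + 3125*log(5)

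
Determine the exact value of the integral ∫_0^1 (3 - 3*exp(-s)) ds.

An antiderivative is F(s) = 3*s + 3*exp(-s).
Then F(1) - F(0) = (3*exp(-1) + 3) - (3) = 3*exp(-1).

3*exp(-1)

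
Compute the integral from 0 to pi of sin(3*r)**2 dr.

Use the identity sin^2(3*r) = (1 - cos(6*r))/2.
An antiderivative is F(r) = r/2 - sin(6*r)/12.
Then F(pi) - F(0) = (pi/2) - (0) = pi/2.

pi/2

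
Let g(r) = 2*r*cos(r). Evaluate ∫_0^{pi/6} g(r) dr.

Integrate by parts once (u = r, dv = 2*cos(r) dr).
An antiderivative is F(r) = 2*r*sin(r) + 2*cos(r).
Then F(pi/6) - F(0) = (pi/6 + sqrt(3)) - (2) = -2 + pi/6 + sqrt(3).

-2 + pi/6 + sqrt(3)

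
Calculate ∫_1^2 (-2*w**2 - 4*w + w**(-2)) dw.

By the power rule, an antiderivative is F(w) = -2*w**3/3 - 2*w**2 - 1/w.
Then F(2) - F(1) = (-83/6) - (-11/3) = -61/6.

-61/6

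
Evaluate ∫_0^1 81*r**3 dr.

Let u = 3*r, so du = 3 dr. When r = 0, u = 0; when r = 1, u = 3.
The integral becomes ∫ u**3 du from 0 to 3, with antiderivative u**4/4.
Back in r: F(r) = 81*r**4/4.
Then F(1) - F(0) = (81/4) - (0) = 81/4.

81/4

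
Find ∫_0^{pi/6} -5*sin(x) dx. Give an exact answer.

An antiderivative is F(x) = 5*cos(x).
Then F(pi/6) - F(0) = (5*sqrt(3)/2) - (5) = -5 + 5*sqrt(3)/2.

-5 + 5*sqrt(3)/2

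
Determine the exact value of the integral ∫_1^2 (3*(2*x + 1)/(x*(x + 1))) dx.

log(27)

Factor the denominator: x**2 + x = (x + 1)x.
Partial fractions: 3*(2*x + 1)/(x*(x + 1)) = 3/(x + 1) + 3/x.
An antiderivative is F(x) = 3*log(x) + 3*log(x + 1).
Then F(2) - F(1) = (3*log(2) + 3*log(3)) - (log(8)) = log(27).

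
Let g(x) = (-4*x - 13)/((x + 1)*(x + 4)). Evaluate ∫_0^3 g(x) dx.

-4*log(2) - log(7)

Factor the denominator: x**2 + 5*x + 4 = (x + 4)(x + 1).
Partial fractions: (-4*x - 13)/((x + 1)*(x + 4)) = -1/(x + 4) - 3/(x + 1).
An antiderivative is F(x) = -3*log(x + 1) - log(x + 4).
Then F(3) - F(0) = (-6*log(2) - log(7)) - (-log(4)) = -4*log(2) - log(7).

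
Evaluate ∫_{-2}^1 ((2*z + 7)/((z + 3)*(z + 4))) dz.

Factor the denominator: z**2 + 7*z + 12 = (z + 4)(z + 3).
Partial fractions: (2*z + 7)/((z + 3)*(z + 4)) = 1/(z + 4) + 1/(z + 3).
An antiderivative is F(z) = log(z + 3) + log(z + 4).
Then F(1) - F(-2) = (log(20)) - (log(2)) = log(10).

log(10)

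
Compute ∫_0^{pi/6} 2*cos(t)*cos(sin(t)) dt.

2*sin(1/2)

Let u = sin(t), so du = cos(t) dt. When t = 0, u = 0; when t = pi/6, u = 1/2.
The integral becomes 2·∫ cos(u) du from 0 to 1/2, with antiderivative 2*sin(u).
Back in t: F(t) = 2*sin(sin(t)).
Then F(pi/6) - F(0) = (2*sin(1/2)) - (0) = 2*sin(1/2).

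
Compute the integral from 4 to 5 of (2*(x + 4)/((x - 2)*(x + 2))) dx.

Factor the denominator: x**2 - 4 = (x + 2)(x - 2).
Partial fractions: 2*(x + 4)/((x - 2)*(x + 2)) = -1/(x + 2) + 3/(x - 2).
An antiderivative is F(x) = 3*log(x - 2) - log(x + 2).
Then F(5) - F(4) = (log(27/7)) - (log(4/3)) = log(81/28).

log(81/28)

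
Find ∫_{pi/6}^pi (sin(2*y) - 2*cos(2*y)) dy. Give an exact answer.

An antiderivative is F(y) = -sin(2*y) - cos(2*y)/2.
Then F(pi) - F(pi/6) = (-1/2) - (-sqrt(3)/2 - 1/4) = -1/4 + sqrt(3)/2.

-1/4 + sqrt(3)/2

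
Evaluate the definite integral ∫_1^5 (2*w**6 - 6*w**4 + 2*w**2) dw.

By the power rule, an antiderivative is F(w) = 2*w**7/7 - 6*w**5/5 + 2*w**3/3.
Then F(5) - F(1) = (391750/21) - (-26/105) = 1958776/105.

1958776/105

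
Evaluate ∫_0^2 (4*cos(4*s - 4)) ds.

Let u = 4*s - 4, so du = 4 ds. When s = 0, u = -4; when s = 2, u = 4.
The integral becomes ∫ cos(u) du from -4 to 4, with antiderivative sin(u).
Back in s: F(s) = sin(4*s - 4).
Then F(2) - F(0) = (sin(4)) - (-sin(4)) = 2*sin(4).

2*sin(4)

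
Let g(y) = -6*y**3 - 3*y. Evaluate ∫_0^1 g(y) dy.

-3

By the power rule, an antiderivative is F(y) = -3*y**4/2 - 3*y**2/2.
Then F(1) - F(0) = (-3) - (0) = -3.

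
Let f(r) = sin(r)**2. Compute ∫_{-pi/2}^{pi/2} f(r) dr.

pi/2

Use the identity sin^2(r) = (1 - cos(2*r))/2.
An antiderivative is F(r) = r/2 - sin(2*r)/4.
Then F(pi/2) - F(-pi/2) = (pi/4) - (-pi/4) = pi/2.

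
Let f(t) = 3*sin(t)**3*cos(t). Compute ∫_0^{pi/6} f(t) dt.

3/64

Let u = sin(t), so du = cos(t) dt. When t = 0, u = 0; when t = pi/6, u = 1/2.
The integral becomes 3·∫ u**3 du from 0 to 1/2, with antiderivative 3*u**4/4.
Back in t: F(t) = 3*sin(t)**4/4.
Then F(pi/6) - F(0) = (3/64) - (0) = 3/64.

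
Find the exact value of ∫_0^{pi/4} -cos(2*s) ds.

-1/2

An antiderivative is F(s) = -sin(2*s)/2.
Then F(pi/4) - F(0) = (-1/2) - (0) = -1/2.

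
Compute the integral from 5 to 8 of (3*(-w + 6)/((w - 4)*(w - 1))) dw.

-5*log(7) + 14*log(2)

Factor the denominator: w**2 - 5*w + 4 = (w - 1)(w - 4).
Partial fractions: 3*(-w + 6)/((w - 4)*(w - 1)) = -5/(w - 1) + 2/(w - 4).
An antiderivative is F(w) = 2*log(w - 4) - 5*log(w - 1).
Then F(8) - F(5) = (-5*log(7) + 4*log(2)) - (-10*log(2)) = -5*log(7) + 14*log(2).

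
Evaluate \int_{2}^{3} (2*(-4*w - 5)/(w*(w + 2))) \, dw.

-5*log(3) - 3*log(5) + 11*log(2)

Factor the denominator: w**2 + 2*w = (w + 2)w.
Partial fractions: 2*(-4*w - 5)/(w*(w + 2)) = -3/(w + 2) - 5/w.
An antiderivative is F(w) = -5*log(w) - 3*log(w + 2).
Then F(3) - F(2) = (-5*log(3) - 3*log(5)) - (-11*log(2)) = -5*log(3) - 3*log(5) + 11*log(2).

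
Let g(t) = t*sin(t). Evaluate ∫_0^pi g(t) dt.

Integrate by parts once (u = t, dv = sin(t) dt).
An antiderivative is F(t) = -t*cos(t) + sin(t).
Then F(pi) - F(0) = (pi) - (0) = pi.

pi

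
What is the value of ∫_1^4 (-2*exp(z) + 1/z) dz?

-2*exp(4) + 2*log(2) + 2*exp(1)

An antiderivative is F(z) = -2*exp(z) + log(z).
Then F(4) - F(1) = (-2*exp(4) + log(4)) - (-2*exp(1)) = -2*exp(4) + 2*log(2) + 2*exp(1).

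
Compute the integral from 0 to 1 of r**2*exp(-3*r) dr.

2/27 - 17*exp(-3)/27

Integrate by parts twice (u = r^2, dv = exp(-3*r) dr).
An antiderivative is F(r) = (-9*r**2 - 6*r - 2)*exp(-3*r)/27.
Then F(1) - F(0) = (-17*exp(-3)/27) - (-2/27) = 2/27 - 17*exp(-3)/27.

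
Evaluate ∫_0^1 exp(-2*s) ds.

An antiderivative is F(s) = -exp(-2*s)/2.
Then F(1) - F(0) = (-exp(-2)/2) - (-1/2) = -(1 - exp(2))*exp(-2)/2.

-(1 - exp(2))*exp(-2)/2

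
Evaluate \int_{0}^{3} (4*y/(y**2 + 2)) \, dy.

Let u = y**2 + 2, so du = 2*y dy. When y = 0, u = 2; when y = 3, u = 11.
The integral becomes 2·∫ 1/u du from 2 to 11, with antiderivative 2*log(u).
Back in y: F(y) = 2*log(y**2 + 2).
Then F(3) - F(0) = (2*log(11)) - (log(4)) = -2*log(2) + 2*log(11).

-2*log(2) + 2*log(11)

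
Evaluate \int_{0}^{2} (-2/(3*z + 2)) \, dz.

An antiderivative is F(z) = -2*log(3*z + 2)/3.
Then F(2) - F(0) = (-log(4)) - (-2*log(2)/3) = -4*log(2)/3.

-4*log(2)/3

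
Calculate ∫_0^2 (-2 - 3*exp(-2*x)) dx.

An antiderivative is F(x) = -2*x + 3*exp(-2*x)/2.
Then F(2) - F(0) = (-4 + 3*exp(-4)/2) - (3/2) = -11/2 + 3*exp(-4)/2.

-11/2 + 3*exp(-4)/2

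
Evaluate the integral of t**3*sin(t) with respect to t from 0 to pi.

Integrate by parts 3 times (u = t^3, dv = sin(t) dt).
An antiderivative is F(t) = -t**3*cos(t) + 3*t**2*sin(t) + 6*t*cos(t) - 6*sin(t).
Then F(pi) - F(0) = (pi*(-6 + pi**2)) - (0) = pi*(-6 + pi**2).

pi*(-6 + pi**2)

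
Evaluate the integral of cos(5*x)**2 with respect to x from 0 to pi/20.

1/20 + pi/40

Use the identity cos^2(5*x) = (1 + cos(10*x))/2.
An antiderivative is F(x) = x/2 + sin(10*x)/20.
Then F(pi/20) - F(0) = (1/20 + pi/40) - (0) = 1/20 + pi/40.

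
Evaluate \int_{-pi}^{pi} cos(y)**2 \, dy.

Use the identity cos^2(y) = (1 + cos(2*y))/2.
An antiderivative is F(y) = y/2 + sin(2*y)/4.
Then F(pi) - F(-pi) = (pi/2) - (-pi/2) = pi.

pi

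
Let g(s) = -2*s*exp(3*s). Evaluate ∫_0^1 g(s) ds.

Integrate by parts once (u = s, dv = -2*exp(3*s) ds).
An antiderivative is F(s) = (-6*s + 2)*exp(3*s)/9.
Then F(1) - F(0) = (-4*exp(3)/9) - (2/9) = -4*exp(3)/9 - 2/9.

-4*exp(3)/9 - 2/9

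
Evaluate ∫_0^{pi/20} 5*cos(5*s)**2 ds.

1/4 + pi/8

Use the identity cos^2(5*s) = (1 + cos(10*s))/2.
An antiderivative is F(s) = 5*s/2 + sin(10*s)/4.
Then F(pi/20) - F(0) = (1/4 + pi/8) - (0) = 1/4 + pi/8.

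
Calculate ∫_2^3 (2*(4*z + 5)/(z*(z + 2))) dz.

-11*log(2) + 3*log(5) + 5*log(3)

Factor the denominator: z**2 + 2*z = (z + 2)z.
Partial fractions: 2*(4*z + 5)/(z*(z + 2)) = 3/(z + 2) + 5/z.
An antiderivative is F(z) = 5*log(z) + 3*log(z + 2).
Then F(3) - F(2) = (3*log(5) + 5*log(3)) - (11*log(2)) = -11*log(2) + 3*log(5) + 5*log(3).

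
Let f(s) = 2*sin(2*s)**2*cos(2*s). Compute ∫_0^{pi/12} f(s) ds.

1/24

Let u = sin(2*s), so du = 2*cos(2*s) ds. When s = 0, u = 0; when s = pi/12, u = 1/2.
The integral becomes ∫ u**2 du from 0 to 1/2, with antiderivative u**3/3.
Back in s: F(s) = sin(2*s)**3/3.
Then F(pi/12) - F(0) = (1/24) - (0) = 1/24.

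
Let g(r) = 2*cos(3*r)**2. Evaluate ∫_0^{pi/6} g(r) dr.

pi/6

Use the identity cos^2(3*r) = (1 + cos(6*r))/2.
An antiderivative is F(r) = r + sin(6*r)/6.
Then F(pi/6) - F(0) = (pi/6) - (0) = pi/6.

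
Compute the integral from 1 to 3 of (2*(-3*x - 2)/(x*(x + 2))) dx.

Factor the denominator: x**2 + 2*x = (x + 2)x.
Partial fractions: 2*(-3*x - 2)/(x*(x + 2)) = -4/(x + 2) - 2/x.
An antiderivative is F(x) = -2*log(x) - 4*log(x + 2).
Then F(3) - F(1) = (-4*log(5) - 2*log(3)) - (-log(81)) = -4*log(5) + 2*log(3).

-4*log(5) + 2*log(3)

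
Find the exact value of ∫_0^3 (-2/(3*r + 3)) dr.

An antiderivative is F(r) = -2*log(3*r + 3)/3.
Then F(3) - F(0) = (-2*log(12)/3) - (-2*log(3)/3) = -4*log(2)/3.

-4*log(2)/3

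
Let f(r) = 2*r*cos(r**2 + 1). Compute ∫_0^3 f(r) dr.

-sin(1) + sin(10)

Let u = r**2 + 1, so du = 2*r dr. When r = 0, u = 1; when r = 3, u = 10.
The integral becomes ∫ cos(u) du from 1 to 10, with antiderivative sin(u).
Back in r: F(r) = sin(r**2 + 1).
Then F(3) - F(0) = (sin(10)) - (sin(1)) = -sin(1) + sin(10).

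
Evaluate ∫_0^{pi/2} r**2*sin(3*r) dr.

-pi/9 - 2/27

Integrate by parts twice (u = r^2, dv = sin(3*r) dr).
An antiderivative is F(r) = -r**2*cos(3*r)/3 + 2*r*sin(3*r)/9 + 2*cos(3*r)/27.
Then F(pi/2) - F(0) = (-pi/9) - (2/27) = -pi/9 - 2/27.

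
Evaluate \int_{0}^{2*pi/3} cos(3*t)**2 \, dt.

pi/3

Use the identity cos^2(3*t) = (1 + cos(6*t))/2.
An antiderivative is F(t) = t/2 + sin(6*t)/12.
Then F(2*pi/3) - F(0) = (pi/3) - (0) = pi/3.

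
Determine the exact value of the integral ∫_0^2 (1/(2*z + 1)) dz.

log(5)/2

An antiderivative is F(z) = log(2*z + 1)/2.
Then F(2) - F(0) = (log(5)/2) - (0) = log(5)/2.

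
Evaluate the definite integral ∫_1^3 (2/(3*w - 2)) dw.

An antiderivative is F(w) = 2*log(3*w - 2)/3.
Then F(3) - F(1) = (2*log(7)/3) - (0) = 2*log(7)/3.

2*log(7)/3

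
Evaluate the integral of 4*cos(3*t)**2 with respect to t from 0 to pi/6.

Use the identity cos^2(3*t) = (1 + cos(6*t))/2.
An antiderivative is F(t) = 2*t + sin(6*t)/3.
Then F(pi/6) - F(0) = (pi/3) - (0) = pi/3.

pi/3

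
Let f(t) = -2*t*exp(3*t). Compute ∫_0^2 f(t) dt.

-10*exp(6)/9 - 2/9

Integrate by parts once (u = t, dv = -2*exp(3*t) dt).
An antiderivative is F(t) = (-6*t + 2)*exp(3*t)/9.
Then F(2) - F(0) = (-10*exp(6)/9) - (2/9) = -10*exp(6)/9 - 2/9.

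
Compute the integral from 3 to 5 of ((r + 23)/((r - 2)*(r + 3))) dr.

-8*log(2) + 9*log(3)

Factor the denominator: r**2 + r - 6 = (r + 3)(r - 2).
Partial fractions: (r + 23)/((r - 2)*(r + 3)) = -4/(r + 3) + 5/(r - 2).
An antiderivative is F(r) = 5*log(r - 2) - 4*log(r + 3).
Then F(5) - F(3) = (-12*log(2) + 5*log(3)) - (-4*log(3) - 4*log(2)) = -8*log(2) + 9*log(3).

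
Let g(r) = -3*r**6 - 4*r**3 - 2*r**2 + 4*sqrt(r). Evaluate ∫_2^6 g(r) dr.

-2548064/21 - 16*sqrt(2)/3 + 16*sqrt(6)

By the power rule, an antiderivative is F(r) = -3*r**7/7 - r**4 + 8*r**(3/2)/3 - 2*r**3/3.
Then F(6) - F(2) = (-849888/7 + 16*sqrt(6)) - (-1600/21 + 16*sqrt(2)/3) = -2548064/21 - 16*sqrt(2)/3 + 16*sqrt(6).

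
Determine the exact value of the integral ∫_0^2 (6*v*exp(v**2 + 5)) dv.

Let u = v**2 + 5, so du = 2*v dv. When v = 0, u = 5; when v = 2, u = 9.
The integral becomes 3·∫ exp(u) du from 5 to 9, with antiderivative 3*exp(u).
Back in v: F(v) = 3*exp(v**2 + 5).
Then F(2) - F(0) = (3*exp(9)) - (3*exp(5)) = -3*(1 - exp(4))*exp(5).

-3*(1 - exp(4))*exp(5)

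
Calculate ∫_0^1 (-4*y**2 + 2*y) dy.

-1/3

By the power rule, an antiderivative is F(y) = -4*y**3/3 + y**2.
Then F(1) - F(0) = (-1/3) - (0) = -1/3.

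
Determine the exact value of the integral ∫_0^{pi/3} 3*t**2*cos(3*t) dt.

Integrate by parts twice (u = t^2, dv = 3*cos(3*t) dt).
An antiderivative is F(t) = t**2*sin(3*t) + 2*t*cos(3*t)/3 - 2*sin(3*t)/9.
Then F(pi/3) - F(0) = (-2*pi/9) - (0) = -2*pi/9.

-2*pi/9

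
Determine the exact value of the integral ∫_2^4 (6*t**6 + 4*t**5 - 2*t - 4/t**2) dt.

116261/7

By the power rule, an antiderivative is F(t) = 6*t**7/7 + 2*t**6/3 - t**2 + 4/t.
Then F(4) - F(2) = (351941/21) - (3158/21) = 116261/7.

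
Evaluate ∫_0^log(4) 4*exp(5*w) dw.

4092/5

Let u = exp(w), so du = exp(w) dw. When w = 0, u = 1; when w = log(4), u = 4.
The integral becomes 4·∫ u**4 du from 1 to 4, with antiderivative 4*u**5/5.
Back in w: F(w) = 4*exp(5*w)/5.
Then F(log(4)) - F(0) = (4096/5) - (4/5) = 4092/5.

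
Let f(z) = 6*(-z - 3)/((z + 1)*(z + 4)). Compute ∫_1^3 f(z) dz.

Factor the denominator: z**2 + 5*z + 4 = (z + 4)(z + 1).
Partial fractions: 6*(-z - 3)/((z + 1)*(z + 4)) = -2/(z + 4) - 4/(z + 1).
An antiderivative is F(z) = -4*log(z + 1) - 2*log(z + 4).
Then F(3) - F(1) = (-8*log(2) - 2*log(7)) - (-2*log(5) - 4*log(2)) = -2*log(7) - 4*log(2) + 2*log(5).

-2*log(7) - 4*log(2) + 2*log(5)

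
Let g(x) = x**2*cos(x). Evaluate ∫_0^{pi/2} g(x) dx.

-2 + pi**2/4

Integrate by parts twice (u = x^2, dv = cos(x) dx).
An antiderivative is F(x) = x**2*sin(x) + 2*x*cos(x) - 2*sin(x).
Then F(pi/2) - F(0) = (-2 + pi**2/4) - (0) = -2 + pi**2/4.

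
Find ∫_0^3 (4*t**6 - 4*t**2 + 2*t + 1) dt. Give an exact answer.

8580/7

By the power rule, an antiderivative is F(t) = 4*t**7/7 - 4*t**3/3 + t**2 + t.
Then F(3) - F(0) = (8580/7) - (0) = 8580/7.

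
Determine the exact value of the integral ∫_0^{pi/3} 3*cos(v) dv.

3*sqrt(3)/2

An antiderivative is F(v) = 3*sin(v).
Then F(pi/3) - F(0) = (3*sqrt(3)/2) - (0) = 3*sqrt(3)/2.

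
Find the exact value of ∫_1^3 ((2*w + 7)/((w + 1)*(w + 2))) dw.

-3*log(5) + 3*log(3) + 5*log(2)

Factor the denominator: w**2 + 3*w + 2 = (w + 2)(w + 1).
Partial fractions: (2*w + 7)/((w + 1)*(w + 2)) = -3/(w + 2) + 5/(w + 1).
An antiderivative is F(w) = 5*log(w + 1) - 3*log(w + 2).
Then F(3) - F(1) = (-3*log(5) + 10*log(2)) - (log(32/27)) = -3*log(5) + 3*log(3) + 5*log(2).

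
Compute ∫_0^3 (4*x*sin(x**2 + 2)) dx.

Let u = x**2 + 2, so du = 2*x dx. When x = 0, u = 2; when x = 3, u = 11.
The integral becomes 2·∫ sin(u) du from 2 to 11, with antiderivative -2*cos(u).
Back in x: F(x) = -2*cos(x**2 + 2).
Then F(3) - F(0) = (-2*cos(11)) - (-2*cos(2)) = 2*cos(2) - 2*cos(11).

2*cos(2) - 2*cos(11)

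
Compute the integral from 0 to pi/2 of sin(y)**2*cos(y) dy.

Let u = sin(y), so du = cos(y) dy. When y = 0, u = 0; when y = pi/2, u = 1.
The integral becomes ∫ u**2 du from 0 to 1, with antiderivative u**3/3.
Back in y: F(y) = sin(y)**3/3.
Then F(pi/2) - F(0) = (1/3) - (0) = 1/3.

1/3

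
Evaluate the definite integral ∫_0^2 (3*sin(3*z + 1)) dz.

-cos(7) + cos(1)

Let u = 3*z + 1, so du = 3 dz. When z = 0, u = 1; when z = 2, u = 7.
The integral becomes ∫ sin(u) du from 1 to 7, with antiderivative -cos(u).
Back in z: F(z) = -cos(3*z + 1).
Then F(2) - F(0) = (-cos(7)) - (-cos(1)) = -cos(7) + cos(1).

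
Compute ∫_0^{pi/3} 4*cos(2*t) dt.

sqrt(3)

An antiderivative is F(t) = 2*sin(2*t).
Then F(pi/3) - F(0) = (sqrt(3)) - (0) = sqrt(3).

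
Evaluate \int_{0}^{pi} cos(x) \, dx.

An antiderivative is F(x) = sin(x).
Then F(pi) - F(0) = (0) - (0) = 0.

0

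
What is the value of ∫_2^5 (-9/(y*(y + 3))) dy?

Factor the denominator: y**2 + 3*y = (y + 3)y.
Partial fractions: -9/(y*(y + 3)) = 3/(y + 3) - 3/y.
An antiderivative is F(y) = -3*log(y) + 3*log(y + 3).
Then F(5) - F(2) = (-3*log(5) + 9*log(2)) - (-3*log(2) + 3*log(5)) = -6*log(5) + 12*log(2).

-6*log(5) + 12*log(2)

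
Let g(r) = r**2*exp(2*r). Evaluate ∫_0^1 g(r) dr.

-1/4 + exp(2)/4

Integrate by parts twice (u = r^2, dv = exp(2*r) dr).
An antiderivative is F(r) = (2*r**2 - 2*r + 1)*exp(2*r)/4.
Then F(1) - F(0) = (exp(2)/4) - (1/4) = -1/4 + exp(2)/4.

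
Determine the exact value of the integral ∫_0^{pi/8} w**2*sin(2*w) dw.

Integrate by parts twice (u = w^2, dv = sin(2*w) dw).
An antiderivative is F(w) = -w**2*cos(2*w)/2 + w*sin(2*w)/2 + cos(2*w)/4.
Then F(pi/8) - F(0) = (sqrt(2)*(-pi**2 + 8*pi + 32)/256) - (1/4) = -1/4 - sqrt(2)*pi**2/256 + sqrt(2)*pi/32 + sqrt(2)/8.

-1/4 - sqrt(2)*pi**2/256 + sqrt(2)*pi/32 + sqrt(2)/8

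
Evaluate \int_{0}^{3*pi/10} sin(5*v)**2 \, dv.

3*pi/20

Use the identity sin^2(5*v) = (1 - cos(10*v))/2.
An antiderivative is F(v) = v/2 - sin(10*v)/20.
Then F(3*pi/10) - F(0) = (3*pi/20) - (0) = 3*pi/20.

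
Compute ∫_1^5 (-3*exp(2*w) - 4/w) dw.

An antiderivative is F(w) = -3*exp(2*w)/2 - 4*log(w).
Then F(5) - F(1) = (-3*exp(10)/2 - 4*log(5)) - (-3*exp(2)/2) = -3*exp(10)/2 - 4*log(5) + 3*exp(2)/2.

-3*exp(10)/2 - 4*log(5) + 3*exp(2)/2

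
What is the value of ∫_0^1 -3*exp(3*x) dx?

1 - exp(3)

An antiderivative is F(x) = -exp(3*x).
Then F(1) - F(0) = (-exp(3)) - (-1) = 1 - exp(3).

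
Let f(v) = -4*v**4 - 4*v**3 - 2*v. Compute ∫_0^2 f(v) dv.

-228/5

By the power rule, an antiderivative is F(v) = -4*v**5/5 - v**4 - v**2.
Then F(2) - F(0) = (-228/5) - (0) = -228/5.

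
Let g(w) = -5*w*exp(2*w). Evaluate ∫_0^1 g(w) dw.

Integrate by parts once (u = w, dv = -5*exp(2*w) dw).
An antiderivative is F(w) = (-10*w + 5)*exp(2*w)/4.
Then F(1) - F(0) = (-5*exp(2)/4) - (5/4) = -5*exp(2)/4 - 5/4.

-5*exp(2)/4 - 5/4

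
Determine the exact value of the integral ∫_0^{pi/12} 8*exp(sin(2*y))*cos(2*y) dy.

Let u = sin(2*y), so du = 2*cos(2*y) dy. When y = 0, u = 0; when y = pi/12, u = 1/2.
The integral becomes 4·∫ exp(u) du from 0 to 1/2, with antiderivative 4*exp(u).
Back in y: F(y) = 4*exp(sin(2*y)).
Then F(pi/12) - F(0) = (4*exp(1/2)) - (4) = -4 + 4*exp(1/2).

-4 + 4*exp(1/2)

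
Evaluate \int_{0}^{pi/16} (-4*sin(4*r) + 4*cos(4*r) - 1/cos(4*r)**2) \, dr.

-5/4 + sqrt(2)

An antiderivative is F(r) = sin(4*r) + cos(4*r) - tan(4*r)/4.
Then F(pi/16) - F(0) = (-1/4 + sqrt(2)) - (1) = -5/4 + sqrt(2).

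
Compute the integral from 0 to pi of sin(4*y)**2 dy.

pi/2

Use the identity sin^2(4*y) = (1 - cos(8*y))/2.
An antiderivative is F(y) = y/2 - sin(8*y)/16.
Then F(pi) - F(0) = (pi/2) - (0) = pi/2.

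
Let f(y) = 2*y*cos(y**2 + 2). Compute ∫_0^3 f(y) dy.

Let u = y**2 + 2, so du = 2*y dy. When y = 0, u = 2; when y = 3, u = 11.
The integral becomes ∫ cos(u) du from 2 to 11, with antiderivative sin(u).
Back in y: F(y) = sin(y**2 + 2).
Then F(3) - F(0) = (sin(11)) - (sin(2)) = sin(11) - sin(2).

sin(11) - sin(2)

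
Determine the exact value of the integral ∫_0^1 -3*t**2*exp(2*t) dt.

3/4 - 3*exp(2)/4

Integrate by parts twice (u = t^2, dv = -3*exp(2*t) dt).
An antiderivative is F(t) = (-6*t**2 + 6*t - 3)*exp(2*t)/4.
Then F(1) - F(0) = (-3*exp(2)/4) - (-3/4) = 3/4 - 3*exp(2)/4.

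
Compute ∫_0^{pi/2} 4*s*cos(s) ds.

-4 + 2*pi

Integrate by parts once (u = s, dv = 4*cos(s) ds).
An antiderivative is F(s) = 4*s*sin(s) + 4*cos(s).
Then F(pi/2) - F(0) = (2*pi) - (4) = -4 + 2*pi.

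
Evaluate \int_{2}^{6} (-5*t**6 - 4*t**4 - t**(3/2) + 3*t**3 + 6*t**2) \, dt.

-7163872/35 - 72*sqrt(6)/5 + 8*sqrt(2)/5

By the power rule, an antiderivative is F(t) = -5*t**7/7 - 2*t**(5/2)/5 - 4*t**5/5 + 3*t**4/4 + 2*t**3.
Then F(6) - F(2) = (-7166988/35 - 72*sqrt(6)/5) - (-3116/35 - 8*sqrt(2)/5) = -7163872/35 - 72*sqrt(6)/5 + 8*sqrt(2)/5.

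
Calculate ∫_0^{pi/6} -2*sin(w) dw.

An antiderivative is F(w) = 2*cos(w).
Then F(pi/6) - F(0) = (sqrt(3)) - (2) = -2 + sqrt(3).

-2 + sqrt(3)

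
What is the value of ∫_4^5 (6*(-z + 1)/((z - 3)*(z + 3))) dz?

Factor the denominator: z**2 - 9 = (z + 3)(z - 3).
Partial fractions: 6*(-z + 1)/((z - 3)*(z + 3)) = -4/(z + 3) - 2/(z - 3).
An antiderivative is F(z) = -2*log(z - 3) - 4*log(z + 3).
Then F(5) - F(4) = (-14*log(2)) - (-4*log(7)) = -14*log(2) + 4*log(7).

-14*log(2) + 4*log(7)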